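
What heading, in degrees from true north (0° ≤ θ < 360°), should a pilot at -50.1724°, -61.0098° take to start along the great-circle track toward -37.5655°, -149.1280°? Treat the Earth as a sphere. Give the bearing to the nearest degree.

245°

Δλ = -149.1280 − -61.0098 = -88.1182°.
θ = atan2( sin Δλ · cos φ₂ , cos φ₁ · sin φ₂ − sin φ₁ · cos φ₂ · cos Δλ )
  = atan2(-0.79223, -0.37049) = -115.063° → normalised to [0°, 360°): 244.937°.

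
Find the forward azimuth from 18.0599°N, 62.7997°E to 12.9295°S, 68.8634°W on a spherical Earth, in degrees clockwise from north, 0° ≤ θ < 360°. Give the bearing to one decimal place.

Δλ = -68.8634 − 62.7997 = -131.6631°.
θ = atan2( sin Δλ · cos φ₂ , cos φ₁ · sin φ₂ − sin φ₁ · cos φ₂ · cos Δλ )
  = atan2(-0.72813, -0.01187) = -90.934° → normalised to [0°, 360°): 269.066°.

269.1°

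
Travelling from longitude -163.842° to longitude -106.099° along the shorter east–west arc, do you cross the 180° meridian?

Signed shortest Δλ = ((-106.099 − -163.842 + 180) mod 360) − 180 = 57.743°.
Going east by 57.743° from -163.842° reaches -106.099° without touching 180°.

No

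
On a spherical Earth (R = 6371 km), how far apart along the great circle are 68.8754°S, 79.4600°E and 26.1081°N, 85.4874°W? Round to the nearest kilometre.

Δλ = -85.4874 − 79.4600 = -164.9474°.
Δφ = 26.1081 − -68.8754 = 94.9835°.
a = sin²(Δφ/2) + cos φ₁ · cos φ₂ · sin²(Δλ/2) = 0.861507.
c = 2·atan2(√a, √(1−a)) = 2.37895 rad → d = 6371·c ≈ 15156.29 km.

15156 km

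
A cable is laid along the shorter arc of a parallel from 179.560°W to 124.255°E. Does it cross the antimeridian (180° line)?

Yes

Naïve |124.255 − -179.560| = 303.815° > 180°, so the shorter arc goes the other way round — across 180°.
Signed shortest Δλ = ((124.255 − -179.560 + 180) mod 360) − 180 = -56.185°.
Going west by 56.185° from -179.560° passes through 180° before reaching +124.255°.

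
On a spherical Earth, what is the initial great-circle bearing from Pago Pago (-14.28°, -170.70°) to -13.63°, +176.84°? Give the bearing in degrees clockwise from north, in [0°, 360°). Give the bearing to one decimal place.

Δλ = 176.84 − -170.70 = 347.54°; wrapped into (−180°, 180°]: -12.46°.
θ = atan2( sin Δλ · cos φ₂ , cos φ₁ · sin φ₂ − sin φ₁ · cos φ₂ · cos Δλ )
  = atan2(-0.20968, 0.00570) = -88.443° → normalised to [0°, 360°): 271.557°.

271.6°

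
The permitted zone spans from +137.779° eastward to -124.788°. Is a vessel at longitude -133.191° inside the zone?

Band width going east from +137.779° to -124.788°: ((-124.788 − 137.779) mod 360) = 97.433°.
Offset of -133.191° east of the west edge: ((-133.191 − 137.779) mod 360) = 89.030°.
89.030° ≤ 97.433° ⇒ inside.

Yes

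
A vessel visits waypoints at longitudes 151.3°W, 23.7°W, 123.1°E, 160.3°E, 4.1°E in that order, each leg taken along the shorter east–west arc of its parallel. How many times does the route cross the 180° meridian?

Leg 1: -151.3° → -23.7°, shortest Δλ = 127.6° (east) — does not cross 180°.
Leg 2: -23.7° → +123.1°, shortest Δλ = 146.8° (east) — does not cross 180°.
Leg 3: +123.1° → +160.3°, shortest Δλ = 37.2° (east) — does not cross 180°.
Leg 4: +160.3° → +4.1°, shortest Δλ = -156.2° (west) — does not cross 180°.
Total crossings: 0.

0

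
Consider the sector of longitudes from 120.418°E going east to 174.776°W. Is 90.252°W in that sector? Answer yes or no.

No

Band width going east from +120.418° to -174.776°: ((-174.776 − 120.418) mod 360) = 64.806°.
Offset of -90.252° east of the west edge: ((-90.252 − 120.418) mod 360) = 149.330°.
149.330° > 64.806° ⇒ outside.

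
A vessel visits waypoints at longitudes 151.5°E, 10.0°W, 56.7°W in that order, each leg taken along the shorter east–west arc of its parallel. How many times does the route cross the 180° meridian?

Leg 1: +151.5° → -10.0°, shortest Δλ = -161.5° (west) — does not cross 180°.
Leg 2: -10.0° → -56.7°, shortest Δλ = -46.7° (west) — does not cross 180°.
Total crossings: 0.

0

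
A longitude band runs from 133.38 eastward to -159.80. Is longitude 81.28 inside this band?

No

Band width going east from +133.38° to -159.80°: ((-159.80 − 133.38) mod 360) = 66.82°.
Offset of +81.28° east of the west edge: ((81.28 − 133.38) mod 360) = 307.90°.
307.90° > 66.82° ⇒ outside.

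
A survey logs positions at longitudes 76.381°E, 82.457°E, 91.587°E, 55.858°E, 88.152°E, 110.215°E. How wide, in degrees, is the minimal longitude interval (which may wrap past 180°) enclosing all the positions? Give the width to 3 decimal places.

Sort the longitudes: +55.858°, +76.381°, +82.457°, +88.152°, +91.587°, +110.215°.
Eastward gaps between consecutive values (wrapping around): 20.523°, 6.076°, 5.695°, 3.435°, 18.628°, 305.643°.
Largest gap = 305.643° ⇒ minimal covering band is its complement: 360° − 305.643° = 54.357°.
Band runs from +55.858° eastward to +110.215°.

54.357°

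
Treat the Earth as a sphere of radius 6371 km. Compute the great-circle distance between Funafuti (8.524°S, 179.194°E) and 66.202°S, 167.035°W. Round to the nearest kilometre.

6500 km

Δλ = -167.035 − 179.194 = -346.229°; wrapped into (−180°, 180°]: 13.771°.
Δφ = -66.202 − -8.524 = -57.678°.
a = sin²(Δφ/2) + cos φ₁ · cos φ₂ · sin²(Δλ/2) = 0.238397.
c = 2·atan2(√a, √(1−a)) = 1.02019 rad → d = 6371·c ≈ 6499.62 km.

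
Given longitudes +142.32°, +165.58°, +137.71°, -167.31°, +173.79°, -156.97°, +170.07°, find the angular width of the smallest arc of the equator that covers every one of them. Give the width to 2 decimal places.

65.32°

Sort the longitudes: -167.31°, -156.97°, +137.71°, +142.32°, +165.58°, +170.07°, +173.79°.
Eastward gaps between consecutive values (wrapping around): 10.34°, 294.68°, 4.61°, 23.26°, 4.49°, 3.72°, 18.90°.
Largest gap = 294.68° ⇒ minimal covering band is its complement: 360° − 294.68° = 65.32°.
Band runs from +137.71° eastward to -156.97°, crossing the antimeridian.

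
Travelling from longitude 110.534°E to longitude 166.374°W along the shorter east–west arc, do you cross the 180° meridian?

Yes

Naïve |-166.374 − 110.534| = 276.908° > 180°, so the shorter arc goes the other way round — across 180°.
Signed shortest Δλ = ((-166.374 − 110.534 + 180) mod 360) − 180 = 83.092°.
Going east by 83.092° from +110.534° passes through 180° before reaching -166.374°.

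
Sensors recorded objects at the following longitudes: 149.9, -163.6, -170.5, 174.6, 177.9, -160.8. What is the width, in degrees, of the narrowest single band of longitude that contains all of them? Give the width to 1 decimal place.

49.3°

Sort the longitudes: -170.5°, -163.6°, -160.8°, +149.9°, +174.6°, +177.9°.
Eastward gaps between consecutive values (wrapping around): 6.9°, 2.8°, 310.7°, 24.7°, 3.3°, 11.6°.
Largest gap = 310.7° ⇒ minimal covering band is its complement: 360° − 310.7° = 49.3°.
Band runs from +149.9° eastward to -160.8°, crossing the antimeridian.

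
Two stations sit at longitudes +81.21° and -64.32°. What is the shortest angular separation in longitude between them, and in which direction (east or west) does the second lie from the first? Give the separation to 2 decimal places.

Raw difference: -64.32 − 81.21 = -145.53°.
Normalise into (−180°, 180°]: -145.53° stays -145.53°.
Negative ⇒ the second point lies to the west; separation 145.53°.

145.53° west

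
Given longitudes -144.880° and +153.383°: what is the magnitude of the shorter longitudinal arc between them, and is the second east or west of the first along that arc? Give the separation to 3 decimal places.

Raw difference: 153.383 − -144.880 = 298.263°.
Normalise into (−180°, 180°]: 298.263° − 360° = -61.737°.
Negative ⇒ the second point lies to the west; separation 61.737°.

61.737° west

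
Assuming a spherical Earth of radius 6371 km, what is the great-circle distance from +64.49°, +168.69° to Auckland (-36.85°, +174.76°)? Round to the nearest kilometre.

11281 km

Δλ = 174.76 − 168.69 = 6.07°.
Δφ = -36.85 − 64.49 = -101.34°.
a = sin²(Δφ/2) + cos φ₁ · cos φ₂ · sin²(Δλ/2) = 0.599281.
c = 2·atan2(√a, √(1−a)) = 1.77069 rad → d = 6371·c ≈ 11281.05 km.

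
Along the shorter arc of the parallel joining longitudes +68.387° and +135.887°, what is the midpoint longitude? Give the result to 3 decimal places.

Signed shortest Δλ from +68.387° to +135.887° is +67.500°.
Midpoint longitude = +68.387° + (+67.500°)/2 = +68.387° + 33.750° = +102.137°.

+102.137°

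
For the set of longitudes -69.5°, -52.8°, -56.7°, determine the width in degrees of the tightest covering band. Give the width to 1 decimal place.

16.7°

Sort the longitudes: -69.5°, -56.7°, -52.8°.
Eastward gaps between consecutive values (wrapping around): 12.8°, 3.9°, 343.3°.
Largest gap = 343.3° ⇒ minimal covering band is its complement: 360° − 343.3° = 16.7°.
Band runs from -69.5° eastward to -52.8°.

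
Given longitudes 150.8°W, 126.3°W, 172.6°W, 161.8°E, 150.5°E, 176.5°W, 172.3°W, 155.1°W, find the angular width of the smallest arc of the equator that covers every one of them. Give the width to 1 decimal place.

Sort the longitudes: -176.5°, -172.6°, -172.3°, -155.1°, -150.8°, -126.3°, +150.5°, +161.8°.
Eastward gaps between consecutive values (wrapping around): 3.9°, 0.3°, 17.2°, 4.3°, 24.5°, 276.8°, 11.3°, 21.7°.
Largest gap = 276.8° ⇒ minimal covering band is its complement: 360° − 276.8° = 83.2°.
Band runs from +150.5° eastward to -126.3°, crossing the antimeridian.

83.2°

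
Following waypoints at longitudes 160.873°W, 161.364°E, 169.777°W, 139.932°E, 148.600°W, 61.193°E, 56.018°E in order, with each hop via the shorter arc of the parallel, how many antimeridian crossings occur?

Leg 1: -160.873° → +161.364°, shortest Δλ = -37.763° (west) — crosses 180°.
Leg 2: +161.364° → -169.777°, shortest Δλ = 28.859° (east) — crosses 180°.
Leg 3: -169.777° → +139.932°, shortest Δλ = -50.291° (west) — crosses 180°.
Leg 4: +139.932° → -148.600°, shortest Δλ = 71.468° (east) — crosses 180°.
Leg 5: -148.600° → +61.193°, shortest Δλ = -150.207° (west) — crosses 180°.
Leg 6: +61.193° → +56.018°, shortest Δλ = -5.175° (west) — does not cross 180°.
Total crossings: 5.

5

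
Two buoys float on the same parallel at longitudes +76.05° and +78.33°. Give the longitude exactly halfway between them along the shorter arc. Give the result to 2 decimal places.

Signed shortest Δλ from +76.05° to +78.33° is +2.28°.
Midpoint longitude = +76.05° + (+2.28°)/2 = +76.05° + 1.14° = +77.19°.

+77.19°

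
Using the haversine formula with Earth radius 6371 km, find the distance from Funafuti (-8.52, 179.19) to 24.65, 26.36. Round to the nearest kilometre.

Δλ = 26.36 − 179.19 = -152.83°.
Δφ = 24.65 − -8.52 = 33.17°.
a = sin²(Δφ/2) + cos φ₁ · cos φ₂ · sin²(Δλ/2) = 0.930726.
c = 2·atan2(√a, √(1−a)) = 2.60892 rad → d = 6371·c ≈ 16621.41 km.

16621 km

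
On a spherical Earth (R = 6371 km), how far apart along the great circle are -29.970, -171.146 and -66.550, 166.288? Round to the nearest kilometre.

4342 km

Δλ = 166.288 − -171.146 = 337.434°; wrapped into (−180°, 180°]: -22.566°.
Δφ = -66.550 − -29.970 = -36.580°.
a = sin²(Δφ/2) + cos φ₁ · cos φ₂ · sin²(Δλ/2) = 0.111684.
c = 2·atan2(√a, √(1−a)) = 0.68150 rad → d = 6371·c ≈ 4341.80 km.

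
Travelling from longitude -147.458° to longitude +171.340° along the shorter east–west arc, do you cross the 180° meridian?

Yes

Naïve |171.340 − -147.458| = 318.798° > 180°, so the shorter arc goes the other way round — across 180°.
Signed shortest Δλ = ((171.340 − -147.458 + 180) mod 360) − 180 = -41.202°.
Going west by 41.202° from -147.458° passes through 180° before reaching +171.340°.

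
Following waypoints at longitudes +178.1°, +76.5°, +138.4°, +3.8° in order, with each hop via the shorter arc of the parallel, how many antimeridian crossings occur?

0

Leg 1: +178.1° → +76.5°, shortest Δλ = -101.6° (west) — does not cross 180°.
Leg 2: +76.5° → +138.4°, shortest Δλ = 61.9° (east) — does not cross 180°.
Leg 3: +138.4° → +3.8°, shortest Δλ = -134.6° (west) — does not cross 180°.
Total crossings: 0.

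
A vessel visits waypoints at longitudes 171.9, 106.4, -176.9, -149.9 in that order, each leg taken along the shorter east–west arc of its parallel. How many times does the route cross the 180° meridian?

1

Leg 1: +171.9° → +106.4°, shortest Δλ = -65.5° (west) — does not cross 180°.
Leg 2: +106.4° → -176.9°, shortest Δλ = 76.7° (east) — crosses 180°.
Leg 3: -176.9° → -149.9°, shortest Δλ = 27.0° (east) — does not cross 180°.
Total crossings: 1.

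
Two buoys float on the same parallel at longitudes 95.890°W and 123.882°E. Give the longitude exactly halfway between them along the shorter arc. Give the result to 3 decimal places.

166.004°W

Signed shortest Δλ from -95.890° to +123.882° is -140.228°.
Midpoint longitude = -95.890° + (-140.228°)/2 = -95.890° − 70.114° = -166.004°.
(The naïve average (-95.890 + +123.882)/2 = 13.996° is on the wrong side of the globe.)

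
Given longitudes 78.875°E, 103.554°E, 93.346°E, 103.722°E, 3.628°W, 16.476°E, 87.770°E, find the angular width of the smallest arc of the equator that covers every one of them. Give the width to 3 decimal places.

107.350°

Sort the longitudes: -3.628°, +16.476°, +78.875°, +87.770°, +93.346°, +103.554°, +103.722°.
Eastward gaps between consecutive values (wrapping around): 20.104°, 62.399°, 8.895°, 5.576°, 10.208°, 0.168°, 252.650°.
Largest gap = 252.650° ⇒ minimal covering band is its complement: 360° − 252.650° = 107.350°.
Band runs from -3.628° eastward to +103.722°.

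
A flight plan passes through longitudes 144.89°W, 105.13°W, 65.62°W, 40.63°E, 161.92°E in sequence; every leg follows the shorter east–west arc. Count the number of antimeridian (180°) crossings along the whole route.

Leg 1: -144.89° → -105.13°, shortest Δλ = 39.76° (east) — does not cross 180°.
Leg 2: -105.13° → -65.62°, shortest Δλ = 39.51° (east) — does not cross 180°.
Leg 3: -65.62° → +40.63°, shortest Δλ = 106.25° (east) — does not cross 180°.
Leg 4: +40.63° → +161.92°, shortest Δλ = 121.29° (east) — does not cross 180°.
Total crossings: 0.

0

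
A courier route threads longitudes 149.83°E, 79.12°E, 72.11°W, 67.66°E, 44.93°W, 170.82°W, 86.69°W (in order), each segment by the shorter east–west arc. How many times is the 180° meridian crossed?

0

Leg 1: +149.83° → +79.12°, shortest Δλ = -70.71° (west) — does not cross 180°.
Leg 2: +79.12° → -72.11°, shortest Δλ = -151.23° (west) — does not cross 180°.
Leg 3: -72.11° → +67.66°, shortest Δλ = 139.77° (east) — does not cross 180°.
Leg 4: +67.66° → -44.93°, shortest Δλ = -112.59° (west) — does not cross 180°.
Leg 5: -44.93° → -170.82°, shortest Δλ = -125.89° (west) — does not cross 180°.
Leg 6: -170.82° → -86.69°, shortest Δλ = 84.13° (east) — does not cross 180°.
Total crossings: 0.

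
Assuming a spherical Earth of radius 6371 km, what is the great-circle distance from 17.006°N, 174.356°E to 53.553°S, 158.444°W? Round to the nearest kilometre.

8266 km

Δλ = -158.444 − 174.356 = -332.800°; wrapped into (−180°, 180°]: 27.200°.
Δφ = -53.553 − 17.006 = -70.559°.
a = sin²(Δφ/2) + cos φ₁ · cos φ₂ · sin²(Δλ/2) = 0.364993.
c = 2·atan2(√a, √(1−a)) = 1.29739 rad → d = 6371·c ≈ 8265.67 km.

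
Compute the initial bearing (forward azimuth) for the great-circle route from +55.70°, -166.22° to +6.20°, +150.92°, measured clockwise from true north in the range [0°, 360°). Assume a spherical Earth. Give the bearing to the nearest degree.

Δλ = 150.92 − -166.22 = 317.14°; wrapped into (−180°, 180°]: -42.86°.
θ = atan2( sin Δλ · cos φ₂ , cos φ₁ · sin φ₂ − sin φ₁ · cos φ₂ · cos Δλ )
  = atan2(-0.67623, -0.54114) = -128.668° → normalised to [0°, 360°): 231.332°.

231°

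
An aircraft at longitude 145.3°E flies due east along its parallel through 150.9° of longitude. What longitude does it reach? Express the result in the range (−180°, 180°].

63.8°W

Start at +145.3°; shift +150.9° → +296.2°.
+296.2° lies outside (−180°, 180°]; subtract 360° → -63.8°.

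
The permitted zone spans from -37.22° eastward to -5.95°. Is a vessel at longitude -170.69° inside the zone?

No

Band width going east from -37.22° to -5.95°: ((-5.95 − -37.22) mod 360) = 31.27°.
Offset of -170.69° east of the west edge: ((-170.69 − -37.22) mod 360) = 226.53°.
226.53° > 31.27° ⇒ outside.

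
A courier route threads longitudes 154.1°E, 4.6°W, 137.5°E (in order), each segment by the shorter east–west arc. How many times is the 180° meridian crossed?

0

Leg 1: +154.1° → -4.6°, shortest Δλ = -158.7° (west) — does not cross 180°.
Leg 2: -4.6° → +137.5°, shortest Δλ = 142.1° (east) — does not cross 180°.
Total crossings: 0.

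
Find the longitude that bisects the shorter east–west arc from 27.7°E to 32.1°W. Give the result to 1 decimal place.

2.2°W

Signed shortest Δλ from +27.7° to -32.1° is -59.8°.
Midpoint longitude = +27.7° + (-59.8°)/2 = +27.7° − 29.9° = -2.2°.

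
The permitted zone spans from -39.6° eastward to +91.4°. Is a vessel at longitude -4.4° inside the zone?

Band width going east from -39.6° to +91.4°: ((91.4 − -39.6) mod 360) = 131.0°.
Offset of -4.4° east of the west edge: ((-4.4 − -39.6) mod 360) = 35.2°.
35.2° ≤ 131.0° ⇒ inside.

Yes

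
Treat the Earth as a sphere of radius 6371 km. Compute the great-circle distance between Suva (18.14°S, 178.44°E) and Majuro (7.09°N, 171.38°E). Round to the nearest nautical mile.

1572 nmi

Δλ = 171.38 − 178.44 = -7.06°.
Δφ = 7.09 − -18.14 = 25.23°.
a = sin²(Δφ/2) + cos φ₁ · cos φ₂ · sin²(Δλ/2) = 0.051273.
c = 2·atan2(√a, √(1−a)) = 0.45683 rad → d = 6371·c ≈ 2910.48 km ≈ 1571.54 nmi.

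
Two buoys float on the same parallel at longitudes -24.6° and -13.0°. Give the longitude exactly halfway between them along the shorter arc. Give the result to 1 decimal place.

-18.8°

Signed shortest Δλ from -24.6° to -13.0° is +11.6°.
Midpoint longitude = -24.6° + (+11.6°)/2 = -24.6° + 5.8° = -18.8°.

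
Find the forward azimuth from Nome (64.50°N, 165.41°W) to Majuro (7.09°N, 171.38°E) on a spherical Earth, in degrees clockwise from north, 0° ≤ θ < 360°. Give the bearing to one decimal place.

206.9°

Δλ = 171.38 − -165.41 = 336.79°; wrapped into (−180°, 180°]: -23.21°.
θ = atan2( sin Δλ · cos φ₂ , cos φ₁ · sin φ₂ − sin φ₁ · cos φ₂ · cos Δλ )
  = atan2(-0.39109, -0.77006) = -153.075° → normalised to [0°, 360°): 206.925°.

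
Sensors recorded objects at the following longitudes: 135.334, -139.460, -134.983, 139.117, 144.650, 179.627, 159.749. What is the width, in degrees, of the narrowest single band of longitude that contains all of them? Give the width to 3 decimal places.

89.683°

Sort the longitudes: -139.460°, -134.983°, +135.334°, +139.117°, +144.650°, +159.749°, +179.627°.
Eastward gaps between consecutive values (wrapping around): 4.477°, 270.317°, 3.783°, 5.533°, 15.099°, 19.878°, 40.913°.
Largest gap = 270.317° ⇒ minimal covering band is its complement: 360° − 270.317° = 89.683°.
Band runs from +135.334° eastward to -134.983°, crossing the antimeridian.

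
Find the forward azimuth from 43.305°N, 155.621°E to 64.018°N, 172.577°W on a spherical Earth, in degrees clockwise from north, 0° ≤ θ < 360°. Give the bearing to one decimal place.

Δλ = -172.577 − 155.621 = -328.198°; wrapped into (−180°, 180°]: 31.802°.
θ = atan2( sin Δλ · cos φ₂ , cos φ₁ · sin φ₂ − sin φ₁ · cos φ₂ · cos Δλ )
  = atan2(0.23087, 0.39880) = 30.067° → normalised to [0°, 360°): 30.067°.

30.1°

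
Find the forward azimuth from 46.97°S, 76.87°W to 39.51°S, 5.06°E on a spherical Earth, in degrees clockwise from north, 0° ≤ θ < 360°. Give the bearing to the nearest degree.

Δλ = 5.06 − -76.87 = 81.93°.
θ = atan2( sin Δλ · cos φ₂ , cos φ₁ · sin φ₂ − sin φ₁ · cos φ₂ · cos Δλ )
  = atan2(0.76387, -0.35497) = 114.924° → normalised to [0°, 360°): 114.924°.

115°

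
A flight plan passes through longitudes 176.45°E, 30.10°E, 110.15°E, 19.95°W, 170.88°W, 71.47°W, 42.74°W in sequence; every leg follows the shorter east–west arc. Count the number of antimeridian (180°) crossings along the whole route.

0

Leg 1: +176.45° → +30.10°, shortest Δλ = -146.35° (west) — does not cross 180°.
Leg 2: +30.10° → +110.15°, shortest Δλ = 80.05° (east) — does not cross 180°.
Leg 3: +110.15° → -19.95°, shortest Δλ = -130.1° (west) — does not cross 180°.
Leg 4: -19.95° → -170.88°, shortest Δλ = -150.93° (west) — does not cross 180°.
Leg 5: -170.88° → -71.47°, shortest Δλ = 99.41° (east) — does not cross 180°.
Leg 6: -71.47° → -42.74°, shortest Δλ = 28.73° (east) — does not cross 180°.
Total crossings: 0.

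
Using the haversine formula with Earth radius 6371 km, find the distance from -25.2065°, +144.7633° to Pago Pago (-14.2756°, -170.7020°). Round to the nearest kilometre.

4794 km

Δλ = -170.7020 − 144.7633 = -315.4653°; wrapped into (−180°, 180°]: 44.5347°.
Δφ = -14.2756 − -25.2065 = 10.9309°.
a = sin²(Δφ/2) + cos φ₁ · cos φ₂ · sin²(Δλ/2) = 0.134975.
c = 2·atan2(√a, √(1−a)) = 0.75240 rad → d = 6371·c ≈ 4793.54 km.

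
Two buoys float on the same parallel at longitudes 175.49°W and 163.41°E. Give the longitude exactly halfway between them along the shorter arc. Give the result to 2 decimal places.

Signed shortest Δλ from -175.49° to +163.41° is -21.10°.
Midpoint longitude = -175.49° + (-21.10°)/2 = -175.49° − 10.55° = -186.04°.
Normalise into (−180°, 180°]: +173.96°.
(The naïve average (-175.49 + +163.41)/2 = -6.04° is on the wrong side of the globe.)

173.96°E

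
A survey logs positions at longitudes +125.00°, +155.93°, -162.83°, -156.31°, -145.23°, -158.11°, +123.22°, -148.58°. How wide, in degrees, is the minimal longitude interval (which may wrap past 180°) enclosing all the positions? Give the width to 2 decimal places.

91.55°

Sort the longitudes: -162.83°, -158.11°, -156.31°, -148.58°, -145.23°, +123.22°, +125.00°, +155.93°.
Eastward gaps between consecutive values (wrapping around): 4.72°, 1.80°, 7.73°, 3.35°, 268.45°, 1.78°, 30.93°, 41.24°.
Largest gap = 268.45° ⇒ minimal covering band is its complement: 360° − 268.45° = 91.55°.
Band runs from +123.22° eastward to -145.23°, crossing the antimeridian.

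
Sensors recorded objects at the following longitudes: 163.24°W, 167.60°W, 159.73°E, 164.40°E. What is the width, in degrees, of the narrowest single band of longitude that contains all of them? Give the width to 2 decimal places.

37.03°

Sort the longitudes: -167.60°, -163.24°, +159.73°, +164.40°.
Eastward gaps between consecutive values (wrapping around): 4.36°, 322.97°, 4.67°, 28.00°.
Largest gap = 322.97° ⇒ minimal covering band is its complement: 360° − 322.97° = 37.03°.
Band runs from +159.73° eastward to -163.24°, crossing the antimeridian.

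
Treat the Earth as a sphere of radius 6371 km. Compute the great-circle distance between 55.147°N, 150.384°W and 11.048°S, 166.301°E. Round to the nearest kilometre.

Δλ = 166.301 − -150.384 = 316.685°; wrapped into (−180°, 180°]: -43.315°.
Δφ = -11.048 − 55.147 = -66.195°.
a = sin²(Δφ/2) + cos φ₁ · cos φ₂ · sin²(Δλ/2) = 0.374581.
c = 2·atan2(√a, √(1−a)) = 1.31725 rad → d = 6371·c ≈ 8392.21 km.

8392 km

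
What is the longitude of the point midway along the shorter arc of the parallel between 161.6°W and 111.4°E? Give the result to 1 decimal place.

Signed shortest Δλ from -161.6° to +111.4° is -87.0°.
Midpoint longitude = -161.6° + (-87.0°)/2 = -161.6° − 43.5° = -205.1°.
Normalise into (−180°, 180°]: +154.9°.
(The naïve average (-161.6 + +111.4)/2 = -25.1° is on the wrong side of the globe.)

154.9°E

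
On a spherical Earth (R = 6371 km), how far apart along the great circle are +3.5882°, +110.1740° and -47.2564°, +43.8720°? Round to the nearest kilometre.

8553 km

Δλ = 43.8720 − 110.1740 = -66.3020°.
Δφ = -47.2564 − 3.5882 = -50.8446°.
a = sin²(Δφ/2) + cos φ₁ · cos φ₂ · sin²(Δλ/2) = 0.386855.
c = 2·atan2(√a, √(1−a)) = 1.34253 rad → d = 6371·c ≈ 8553.25 km.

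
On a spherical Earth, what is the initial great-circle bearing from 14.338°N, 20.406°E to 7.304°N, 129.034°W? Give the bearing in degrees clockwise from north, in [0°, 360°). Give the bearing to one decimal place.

303.6°

Δλ = -129.034 − 20.406 = -149.440°.
θ = atan2( sin Δλ · cos φ₂ , cos φ₁ · sin φ₂ − sin φ₁ · cos φ₂ · cos Δλ )
  = atan2(-0.50431, 0.33469) = -56.430° → normalised to [0°, 360°): 303.570°.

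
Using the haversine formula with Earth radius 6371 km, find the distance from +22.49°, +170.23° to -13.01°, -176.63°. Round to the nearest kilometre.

Δλ = -176.63 − 170.23 = -346.86°; wrapped into (−180°, 180°]: 13.14°.
Δφ = -13.01 − 22.49 = -35.50°.
a = sin²(Δφ/2) + cos φ₁ · cos φ₂ · sin²(Δλ/2) = 0.104727.
c = 2·atan2(√a, √(1−a)) = 0.65910 rad → d = 6371·c ≈ 4199.11 km.

4199 km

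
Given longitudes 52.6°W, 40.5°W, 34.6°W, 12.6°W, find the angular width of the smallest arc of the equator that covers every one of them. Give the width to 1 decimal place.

Sort the longitudes: -52.6°, -40.5°, -34.6°, -12.6°.
Eastward gaps between consecutive values (wrapping around): 12.1°, 5.9°, 22.0°, 320.0°.
Largest gap = 320.0° ⇒ minimal covering band is its complement: 360° − 320.0° = 40.0°.
Band runs from -52.6° eastward to -12.6°.

40.0°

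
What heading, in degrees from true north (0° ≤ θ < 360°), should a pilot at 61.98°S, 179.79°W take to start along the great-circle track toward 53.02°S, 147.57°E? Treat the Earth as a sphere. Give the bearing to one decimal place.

Δλ = 147.57 − -179.79 = 327.36°; wrapped into (−180°, 180°]: -32.64°.
θ = atan2( sin Δλ · cos φ₂ , cos φ₁ · sin φ₂ − sin φ₁ · cos φ₂ · cos Δλ )
  = atan2(-0.32444, 0.07188) = -77.507° → normalised to [0°, 360°): 282.493°.

282.5°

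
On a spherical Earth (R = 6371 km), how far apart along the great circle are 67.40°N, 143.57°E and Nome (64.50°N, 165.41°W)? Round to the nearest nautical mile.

Δλ = -165.41 − 143.57 = -308.98°; wrapped into (−180°, 180°]: 51.02°.
Δφ = 64.50 − 67.40 = -2.90°.
a = sin²(Δφ/2) + cos φ₁ · cos φ₂ · sin²(Δλ/2) = 0.031326.
c = 2·atan2(√a, √(1−a)) = 0.35586 rad → d = 6371·c ≈ 2267.17 km ≈ 1224.17 nmi.

1224 nmi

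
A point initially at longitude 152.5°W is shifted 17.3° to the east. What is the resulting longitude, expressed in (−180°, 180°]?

Start at -152.5°; shift +17.3° → -135.2°.
-135.2° already lies in (−180°, 180°].

135.2°W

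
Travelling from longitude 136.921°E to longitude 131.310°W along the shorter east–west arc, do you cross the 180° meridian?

Yes

Naïve |-131.310 − 136.921| = 268.231° > 180°, so the shorter arc goes the other way round — across 180°.
Signed shortest Δλ = ((-131.310 − 136.921 + 180) mod 360) − 180 = 91.769°.
Going east by 91.769° from +136.921° passes through 180° before reaching -131.310°.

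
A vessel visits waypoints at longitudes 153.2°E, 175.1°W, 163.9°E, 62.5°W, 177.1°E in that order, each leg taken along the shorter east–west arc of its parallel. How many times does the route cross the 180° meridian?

Leg 1: +153.2° → -175.1°, shortest Δλ = 31.7° (east) — crosses 180°.
Leg 2: -175.1° → +163.9°, shortest Δλ = -21.0° (west) — crosses 180°.
Leg 3: +163.9° → -62.5°, shortest Δλ = 133.6° (east) — crosses 180°.
Leg 4: -62.5° → +177.1°, shortest Δλ = -120.4° (west) — crosses 180°.
Total crossings: 4.

4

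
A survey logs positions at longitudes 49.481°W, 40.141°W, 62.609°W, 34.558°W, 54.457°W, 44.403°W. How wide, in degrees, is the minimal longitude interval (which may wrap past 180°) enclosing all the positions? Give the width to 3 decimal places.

Sort the longitudes: -62.609°, -54.457°, -49.481°, -44.403°, -40.141°, -34.558°.
Eastward gaps between consecutive values (wrapping around): 8.152°, 4.976°, 5.078°, 4.262°, 5.583°, 331.949°.
Largest gap = 331.949° ⇒ minimal covering band is its complement: 360° − 331.949° = 28.051°.
Band runs from -62.609° eastward to -34.558°.

28.051°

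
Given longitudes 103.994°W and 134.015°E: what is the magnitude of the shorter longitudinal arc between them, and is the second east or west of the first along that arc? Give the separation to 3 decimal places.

Raw difference: 134.015 − -103.994 = 238.009°.
Normalise into (−180°, 180°]: 238.009° − 360° = -121.991°.
Negative ⇒ the second point lies to the west; separation 121.991°.

121.991° west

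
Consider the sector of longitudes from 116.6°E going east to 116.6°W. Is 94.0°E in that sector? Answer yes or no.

Band width going east from +116.6° to -116.6°: ((-116.6 − 116.6) mod 360) = 126.8°.
Offset of +94.0° east of the west edge: ((94.0 − 116.6) mod 360) = 337.4°.
337.4° > 126.8° ⇒ outside.

No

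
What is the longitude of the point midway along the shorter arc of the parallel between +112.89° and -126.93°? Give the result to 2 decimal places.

+172.98°

Signed shortest Δλ from +112.89° to -126.93° is +120.18°.
Midpoint longitude = +112.89° + (+120.18°)/2 = +112.89° + 60.09° = +172.98°.
(The naïve average (+112.89 + -126.93)/2 = -7.02° is on the wrong side of the globe.)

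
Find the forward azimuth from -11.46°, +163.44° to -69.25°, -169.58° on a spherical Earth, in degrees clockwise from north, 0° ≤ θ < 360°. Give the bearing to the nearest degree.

169°

Δλ = -169.58 − 163.44 = -333.02°; wrapped into (−180°, 180°]: 26.98°.
θ = atan2( sin Δλ · cos φ₂ , cos φ₁ · sin φ₂ − sin φ₁ · cos φ₂ · cos Δλ )
  = atan2(0.16073, -0.85376) = 169.338° → normalised to [0°, 360°): 169.338°.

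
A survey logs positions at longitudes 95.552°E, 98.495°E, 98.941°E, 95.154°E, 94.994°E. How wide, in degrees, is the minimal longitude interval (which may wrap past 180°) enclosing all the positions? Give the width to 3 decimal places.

3.947°

Sort the longitudes: +94.994°, +95.154°, +95.552°, +98.495°, +98.941°.
Eastward gaps between consecutive values (wrapping around): 0.160°, 0.398°, 2.943°, 0.446°, 356.053°.
Largest gap = 356.053° ⇒ minimal covering band is its complement: 360° − 356.053° = 3.947°.
Band runs from +94.994° eastward to +98.941°.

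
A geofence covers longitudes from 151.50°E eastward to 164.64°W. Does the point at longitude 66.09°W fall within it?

No

Band width going east from +151.50° to -164.64°: ((-164.64 − 151.50) mod 360) = 43.86°.
Offset of -66.09° east of the west edge: ((-66.09 − 151.50) mod 360) = 142.41°.
142.41° > 43.86° ⇒ outside.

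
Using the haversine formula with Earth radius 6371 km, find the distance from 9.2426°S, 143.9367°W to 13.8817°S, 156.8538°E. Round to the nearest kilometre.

6456 km

Δλ = 156.8538 − -143.9367 = 300.7905°; wrapped into (−180°, 180°]: -59.2095°.
Δφ = -13.8817 − -9.2426 = -4.6391°.
a = sin²(Δφ/2) + cos φ₁ · cos φ₂ · sin²(Δλ/2) = 0.235484.
c = 2·atan2(√a, √(1−a)) = 1.01334 rad → d = 6371·c ≈ 6455.97 km.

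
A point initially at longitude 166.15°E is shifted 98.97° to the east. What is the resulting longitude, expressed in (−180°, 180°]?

94.88°W

Start at +166.15°; shift +98.97° → +265.12°.
+265.12° lies outside (−180°, 180°]; subtract 360° → -94.88°.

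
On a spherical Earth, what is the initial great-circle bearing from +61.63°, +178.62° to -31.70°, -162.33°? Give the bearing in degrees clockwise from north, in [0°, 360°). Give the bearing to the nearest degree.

Δλ = -162.33 − 178.62 = -340.95°; wrapped into (−180°, 180°]: 19.05°.
θ = atan2( sin Δλ · cos φ₂ , cos φ₁ · sin φ₂ − sin φ₁ · cos φ₂ · cos Δλ )
  = atan2(0.27770, -0.95731) = 163.824° → normalised to [0°, 360°): 163.824°.

164°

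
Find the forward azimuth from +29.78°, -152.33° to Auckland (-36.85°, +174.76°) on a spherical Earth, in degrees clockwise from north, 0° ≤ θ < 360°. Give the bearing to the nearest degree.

Δλ = 174.76 − -152.33 = 327.09°; wrapped into (−180°, 180°]: -32.91°.
θ = atan2( sin Δλ · cos φ₂ , cos φ₁ · sin φ₂ − sin φ₁ · cos φ₂ · cos Δλ )
  = atan2(-0.43477, -0.85418) = -153.024° → normalised to [0°, 360°): 206.976°.

207°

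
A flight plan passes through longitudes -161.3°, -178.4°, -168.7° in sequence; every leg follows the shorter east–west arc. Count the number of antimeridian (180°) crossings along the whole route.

0

Leg 1: -161.3° → -178.4°, shortest Δλ = -17.1° (west) — does not cross 180°.
Leg 2: -178.4° → -168.7°, shortest Δλ = 9.7° (east) — does not cross 180°.
Total crossings: 0.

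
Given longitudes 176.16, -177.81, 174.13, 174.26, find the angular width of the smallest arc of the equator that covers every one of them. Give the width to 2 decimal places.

8.06°

Sort the longitudes: -177.81°, +174.13°, +174.26°, +176.16°.
Eastward gaps between consecutive values (wrapping around): 351.94°, 0.13°, 1.90°, 6.03°.
Largest gap = 351.94° ⇒ minimal covering band is its complement: 360° − 351.94° = 8.06°.
Band runs from +174.13° eastward to -177.81°, crossing the antimeridian.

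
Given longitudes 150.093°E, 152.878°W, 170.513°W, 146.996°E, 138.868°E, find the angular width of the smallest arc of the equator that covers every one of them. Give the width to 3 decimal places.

68.254°

Sort the longitudes: -170.513°, -152.878°, +138.868°, +146.996°, +150.093°.
Eastward gaps between consecutive values (wrapping around): 17.635°, 291.746°, 8.128°, 3.097°, 39.394°.
Largest gap = 291.746° ⇒ minimal covering band is its complement: 360° − 291.746° = 68.254°.
Band runs from +138.868° eastward to -152.878°, crossing the antimeridian.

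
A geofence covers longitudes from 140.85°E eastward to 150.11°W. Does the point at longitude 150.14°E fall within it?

Yes

Band width going east from +140.85° to -150.11°: ((-150.11 − 140.85) mod 360) = 69.04°.
Offset of +150.14° east of the west edge: ((150.14 − 140.85) mod 360) = 9.29°.
9.29° ≤ 69.04° ⇒ inside.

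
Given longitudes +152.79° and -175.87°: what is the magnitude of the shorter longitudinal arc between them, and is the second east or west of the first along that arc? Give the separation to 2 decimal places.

31.34° east

Raw difference: -175.87 − 152.79 = -328.66°.
Normalise into (−180°, 180°]: -328.66° + 360° = 31.34°.
Positive ⇒ the second point lies to the east; separation 31.34°.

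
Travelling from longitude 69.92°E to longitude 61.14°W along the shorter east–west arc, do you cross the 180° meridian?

No

Signed shortest Δλ = ((-61.14 − 69.92 + 180) mod 360) − 180 = -131.06°.
Going west by 131.06° from +69.92° reaches -61.14° without touching 180°.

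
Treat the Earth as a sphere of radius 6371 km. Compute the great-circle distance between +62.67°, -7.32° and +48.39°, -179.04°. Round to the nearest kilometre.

7644 km

Δλ = -179.04 − -7.32 = -171.72°.
Δφ = 48.39 − 62.67 = -14.28°.
a = sin²(Δφ/2) + cos φ₁ · cos φ₂ · sin²(Δλ/2) = 0.318738.
c = 2·atan2(√a, √(1−a)) = 1.19982 rad → d = 6371·c ≈ 7644.07 km.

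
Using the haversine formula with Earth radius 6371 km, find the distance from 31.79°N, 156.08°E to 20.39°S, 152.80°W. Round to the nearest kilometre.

7955 km

Δλ = -152.80 − 156.08 = -308.88°; wrapped into (−180°, 180°]: 51.12°.
Δφ = -20.39 − 31.79 = -52.18°.
a = sin²(Δφ/2) + cos φ₁ · cos φ₂ · sin²(Δλ/2) = 0.341723.
c = 2·atan2(√a, √(1−a)) = 1.24870 rad → d = 6371·c ≈ 7955.48 km.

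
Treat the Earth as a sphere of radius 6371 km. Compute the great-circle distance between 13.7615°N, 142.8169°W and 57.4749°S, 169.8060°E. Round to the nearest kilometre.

9028 km

Δλ = 169.8060 − -142.8169 = 312.6229°; wrapped into (−180°, 180°]: -47.3771°.
Δφ = -57.4749 − 13.7615 = -71.2364°.
a = sin²(Δφ/2) + cos φ₁ · cos φ₂ · sin²(Δλ/2) = 0.423464.
c = 2·atan2(√a, √(1−a)) = 1.41712 rad → d = 6371·c ≈ 9028.48 km.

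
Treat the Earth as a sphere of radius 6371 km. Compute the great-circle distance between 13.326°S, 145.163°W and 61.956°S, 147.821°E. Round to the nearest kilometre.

7510 km

Δλ = 147.821 − -145.163 = 292.984°; wrapped into (−180°, 180°]: -67.016°.
Δφ = -61.956 − -13.326 = -48.630°.
a = sin²(Δφ/2) + cos φ₁ · cos φ₂ · sin²(Δλ/2) = 0.308967.
c = 2·atan2(√a, √(1−a)) = 1.17876 rad → d = 6371·c ≈ 7509.91 km.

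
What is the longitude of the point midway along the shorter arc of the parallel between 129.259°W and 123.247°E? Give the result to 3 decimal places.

Signed shortest Δλ from -129.259° to +123.247° is -107.494°.
Midpoint longitude = -129.259° + (-107.494°)/2 = -129.259° − 53.747° = -183.006°.
Normalise into (−180°, 180°]: +176.994°.
(The naïve average (-129.259 + +123.247)/2 = -3.006° is on the wrong side of the globe.)

176.994°E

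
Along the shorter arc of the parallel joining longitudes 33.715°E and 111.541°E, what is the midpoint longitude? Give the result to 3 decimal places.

Signed shortest Δλ from +33.715° to +111.541° is +77.826°.
Midpoint longitude = +33.715° + (+77.826°)/2 = +33.715° + 38.913° = +72.628°.

72.628°E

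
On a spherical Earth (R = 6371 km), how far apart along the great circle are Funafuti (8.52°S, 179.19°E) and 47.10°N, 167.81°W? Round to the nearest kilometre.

Δλ = -167.81 − 179.19 = -347.00°; wrapped into (−180°, 180°]: 13.00°.
Δφ = 47.10 − -8.52 = 55.62°.
a = sin²(Δφ/2) + cos φ₁ · cos φ₂ · sin²(Δλ/2) = 0.226288.
c = 2·atan2(√a, √(1−a)) = 0.99151 rad → d = 6371·c ≈ 6316.93 km.

6317 km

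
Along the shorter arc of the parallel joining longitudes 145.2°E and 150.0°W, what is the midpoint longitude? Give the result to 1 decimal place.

177.6°E

Signed shortest Δλ from +145.2° to -150.0° is +64.8°.
Midpoint longitude = +145.2° + (+64.8°)/2 = +145.2° + 32.4° = +177.6°.
(The naïve average (+145.2 + -150.0)/2 = -2.4° is on the wrong side of the globe.)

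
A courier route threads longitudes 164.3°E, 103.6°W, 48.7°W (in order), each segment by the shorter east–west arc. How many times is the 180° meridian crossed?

Leg 1: +164.3° → -103.6°, shortest Δλ = 92.1° (east) — crosses 180°.
Leg 2: -103.6° → -48.7°, shortest Δλ = 54.9° (east) — does not cross 180°.
Total crossings: 1.

1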